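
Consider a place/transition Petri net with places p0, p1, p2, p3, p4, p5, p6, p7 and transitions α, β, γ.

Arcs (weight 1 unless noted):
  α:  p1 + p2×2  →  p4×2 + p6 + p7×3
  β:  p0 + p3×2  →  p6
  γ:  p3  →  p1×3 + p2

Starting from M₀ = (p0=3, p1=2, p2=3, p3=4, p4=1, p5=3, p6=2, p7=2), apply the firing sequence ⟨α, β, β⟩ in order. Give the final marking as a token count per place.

step 1: fire α:  (p0=3, p1=2, p2=3, p3=4, p4=1, p5=3, p6=2, p7=2) → (p0=3, p1=1, p2=1, p3=4, p4=3, p5=3, p6=3, p7=5)
step 2: fire β:  (p0=3, p1=1, p2=1, p3=4, p4=3, p5=3, p6=3, p7=5) → (p0=2, p1=1, p2=1, p3=2, p4=3, p5=3, p6=4, p7=5)
step 3: fire β:  (p0=2, p1=1, p2=1, p3=2, p4=3, p5=3, p6=4, p7=5) → (p0=1, p1=1, p2=1, p3=0, p4=3, p5=3, p6=5, p7=5)

(p0=1, p1=1, p2=1, p3=0, p4=3, p5=3, p6=5, p7=5)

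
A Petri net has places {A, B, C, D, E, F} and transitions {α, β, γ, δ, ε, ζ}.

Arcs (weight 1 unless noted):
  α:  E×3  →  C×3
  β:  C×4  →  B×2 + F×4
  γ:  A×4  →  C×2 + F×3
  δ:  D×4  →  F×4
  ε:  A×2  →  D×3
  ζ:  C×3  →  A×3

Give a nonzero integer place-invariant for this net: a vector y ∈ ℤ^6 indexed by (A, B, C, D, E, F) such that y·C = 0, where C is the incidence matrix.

y = (A:3, B:2, C:3, D:2, E:3, F:2)

Incidence matrix C (rows=places, cols=transitions):
        α    β    γ    δ    ε    ζ
    A   0    0   -4    0   -2    3
    B   0    2    0    0    0    0
    C   3   -4    2    0    0   -3
    D   0    0    0   -4    3    0
    E  -3    0    0    0    0    0
    F   0    4    3    4    0    0

Candidate y = [3, 2, 3, 2, 3, 2]; check y·C column-wise:
  col α: 3·0 + 2·0 + 3·3 + 2·0 + 3·-3 + 2·0 = 0
  col β: 3·0 + 2·2 + 3·-4 + 2·0 + 3·0 + 2·4 = 0
  col γ: 3·-4 + 2·0 + 3·2 + 2·0 + 3·0 + 2·3 = 0
  col δ: 3·0 + 2·0 + 3·0 + 2·-4 + 3·0 + 2·4 = 0
  col ε: 3·-2 + 2·0 + 3·0 + 2·3 + 3·0 + 2·0 = 0
  col ζ: 3·3 + 2·0 + 3·-3 + 2·0 + 3·0 + 2·0 = 0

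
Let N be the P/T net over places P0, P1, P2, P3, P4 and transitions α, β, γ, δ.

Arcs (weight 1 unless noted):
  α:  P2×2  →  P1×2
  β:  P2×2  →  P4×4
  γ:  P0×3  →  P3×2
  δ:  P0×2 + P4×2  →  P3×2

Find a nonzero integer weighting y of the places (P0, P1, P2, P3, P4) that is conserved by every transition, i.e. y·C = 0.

y = (P0:2, P1:2, P2:2, P3:3, P4:1)

Incidence matrix C (rows=places, cols=transitions):
        α    β    γ    δ
   P0   0    0   -3   -2
   P1   2    0    0    0
   P2  -2   -2    0    0
   P3   0    0    2    2
   P4   0    4    0   -2

Candidate y = [2, 2, 2, 3, 1]; check y·C column-wise:
  col α: 2·0 + 2·2 + 2·-2 + 3·0 + 1·0 = 0
  col β: 2·0 + 2·0 + 2·-2 + 3·0 + 1·4 = 0
  col γ: 2·-3 + 2·0 + 2·0 + 3·2 + 1·0 = 0
  col δ: 2·-2 + 2·0 + 2·0 + 3·2 + 1·-2 = 0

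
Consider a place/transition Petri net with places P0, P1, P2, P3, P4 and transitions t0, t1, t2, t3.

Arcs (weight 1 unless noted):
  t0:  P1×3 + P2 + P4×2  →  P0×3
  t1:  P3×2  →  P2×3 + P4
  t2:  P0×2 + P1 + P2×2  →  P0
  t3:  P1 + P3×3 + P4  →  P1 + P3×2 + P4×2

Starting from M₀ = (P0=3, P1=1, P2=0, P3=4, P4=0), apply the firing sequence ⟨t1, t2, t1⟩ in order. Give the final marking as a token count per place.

(P0=2, P1=0, P2=4, P3=0, P4=2)

step 1: fire t1:  (P0=3, P1=1, P2=0, P3=4, P4=0) → (P0=3, P1=1, P2=3, P3=2, P4=1)
step 2: fire t2:  (P0=3, P1=1, P2=3, P3=2, P4=1) → (P0=2, P1=0, P2=1, P3=2, P4=1)
step 3: fire t1:  (P0=2, P1=0, P2=1, P3=2, P4=1) → (P0=2, P1=0, P2=4, P3=0, P4=2)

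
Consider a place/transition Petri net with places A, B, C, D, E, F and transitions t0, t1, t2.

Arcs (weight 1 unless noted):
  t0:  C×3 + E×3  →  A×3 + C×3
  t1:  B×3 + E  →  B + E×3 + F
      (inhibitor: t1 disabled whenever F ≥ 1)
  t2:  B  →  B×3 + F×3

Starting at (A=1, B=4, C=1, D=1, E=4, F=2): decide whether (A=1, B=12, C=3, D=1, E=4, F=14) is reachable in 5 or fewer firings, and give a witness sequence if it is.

NO — not reachable within 5 firings

depth 0: 1 marking
depth 1: 2 markings reached so far
depth 2: 3 markings reached so far
depth 3: 4 markings reached so far
depth 4: 5 markings reached so far
depth 5: 6 markings reached so far
target is not among the 6 markings reachable within 5 steps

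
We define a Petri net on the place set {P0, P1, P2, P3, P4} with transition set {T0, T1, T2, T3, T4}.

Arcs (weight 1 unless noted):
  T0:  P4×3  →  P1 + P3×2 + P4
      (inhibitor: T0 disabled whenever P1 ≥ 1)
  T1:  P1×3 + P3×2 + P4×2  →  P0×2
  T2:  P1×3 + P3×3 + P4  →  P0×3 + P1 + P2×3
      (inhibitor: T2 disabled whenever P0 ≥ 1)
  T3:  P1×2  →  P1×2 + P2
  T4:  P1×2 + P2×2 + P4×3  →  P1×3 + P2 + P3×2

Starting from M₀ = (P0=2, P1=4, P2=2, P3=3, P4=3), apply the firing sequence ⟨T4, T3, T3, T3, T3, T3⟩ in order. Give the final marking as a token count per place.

step 1: fire T4:  (P0=2, P1=4, P2=2, P3=3, P4=3) → (P0=2, P1=5, P2=1, P3=5, P4=0)
step 2: fire T3:  (P0=2, P1=5, P2=1, P3=5, P4=0) → (P0=2, P1=5, P2=2, P3=5, P4=0)
step 3: fire T3:  (P0=2, P1=5, P2=2, P3=5, P4=0) → (P0=2, P1=5, P2=3, P3=5, P4=0)
step 4: fire T3:  (P0=2, P1=5, P2=3, P3=5, P4=0) → (P0=2, P1=5, P2=4, P3=5, P4=0)
step 5: fire T3:  (P0=2, P1=5, P2=4, P3=5, P4=0) → (P0=2, P1=5, P2=5, P3=5, P4=0)
step 6: fire T3:  (P0=2, P1=5, P2=5, P3=5, P4=0) → (P0=2, P1=5, P2=6, P3=5, P4=0)

(P0=2, P1=5, P2=6, P3=5, P4=0)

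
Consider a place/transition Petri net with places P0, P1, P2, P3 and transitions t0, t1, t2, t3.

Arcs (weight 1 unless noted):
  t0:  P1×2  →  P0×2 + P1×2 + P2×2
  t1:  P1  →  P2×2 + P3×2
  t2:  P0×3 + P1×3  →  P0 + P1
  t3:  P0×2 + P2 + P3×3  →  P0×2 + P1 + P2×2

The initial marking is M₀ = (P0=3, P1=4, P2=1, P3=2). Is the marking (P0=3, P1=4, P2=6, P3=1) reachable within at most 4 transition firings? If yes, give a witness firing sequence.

depth 0: 1 marking
depth 1: 4 markings reached so far
depth 2: 10 markings reached so far
depth 3: 20 markings reached so far
depth 4: 34 markings reached so far
target is not among the 34 markings reachable within 4 steps

NO — not reachable within 4 firings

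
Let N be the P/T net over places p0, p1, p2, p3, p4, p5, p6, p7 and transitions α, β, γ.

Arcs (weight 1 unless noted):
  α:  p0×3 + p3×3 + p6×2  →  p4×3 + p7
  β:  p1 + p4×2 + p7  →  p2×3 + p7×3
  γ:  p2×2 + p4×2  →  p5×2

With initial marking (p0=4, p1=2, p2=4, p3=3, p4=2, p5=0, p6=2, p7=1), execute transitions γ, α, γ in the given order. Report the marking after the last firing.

(p0=1, p1=2, p2=0, p3=0, p4=1, p5=4, p6=0, p7=2)

step 1: fire γ:  (p0=4, p1=2, p2=4, p3=3, p4=2, p5=0, p6=2, p7=1) → (p0=4, p1=2, p2=2, p3=3, p4=0, p5=2, p6=2, p7=1)
step 2: fire α:  (p0=4, p1=2, p2=2, p3=3, p4=0, p5=2, p6=2, p7=1) → (p0=1, p1=2, p2=2, p3=0, p4=3, p5=2, p6=0, p7=2)
step 3: fire γ:  (p0=1, p1=2, p2=2, p3=0, p4=3, p5=2, p6=0, p7=2) → (p0=1, p1=2, p2=0, p3=0, p4=1, p5=4, p6=0, p7=2)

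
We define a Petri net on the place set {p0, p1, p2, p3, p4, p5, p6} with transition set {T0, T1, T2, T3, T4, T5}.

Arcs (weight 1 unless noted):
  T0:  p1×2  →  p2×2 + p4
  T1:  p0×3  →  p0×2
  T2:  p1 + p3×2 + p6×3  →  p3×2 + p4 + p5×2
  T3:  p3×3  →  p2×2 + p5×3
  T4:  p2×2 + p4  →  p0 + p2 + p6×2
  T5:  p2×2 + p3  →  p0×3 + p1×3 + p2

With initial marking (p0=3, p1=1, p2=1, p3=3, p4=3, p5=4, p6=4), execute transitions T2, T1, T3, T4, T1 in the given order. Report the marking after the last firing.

(p0=2, p1=0, p2=2, p3=0, p4=3, p5=9, p6=3)

step 1: fire T2:  (p0=3, p1=1, p2=1, p3=3, p4=3, p5=4, p6=4) → (p0=3, p1=0, p2=1, p3=3, p4=4, p5=6, p6=1)
step 2: fire T1:  (p0=3, p1=0, p2=1, p3=3, p4=4, p5=6, p6=1) → (p0=2, p1=0, p2=1, p3=3, p4=4, p5=6, p6=1)
step 3: fire T3:  (p0=2, p1=0, p2=1, p3=3, p4=4, p5=6, p6=1) → (p0=2, p1=0, p2=3, p3=0, p4=4, p5=9, p6=1)
step 4: fire T4:  (p0=2, p1=0, p2=3, p3=0, p4=4, p5=9, p6=1) → (p0=3, p1=0, p2=2, p3=0, p4=3, p5=9, p6=3)
step 5: fire T1:  (p0=3, p1=0, p2=2, p3=0, p4=3, p5=9, p6=3) → (p0=2, p1=0, p2=2, p3=0, p4=3, p5=9, p6=3)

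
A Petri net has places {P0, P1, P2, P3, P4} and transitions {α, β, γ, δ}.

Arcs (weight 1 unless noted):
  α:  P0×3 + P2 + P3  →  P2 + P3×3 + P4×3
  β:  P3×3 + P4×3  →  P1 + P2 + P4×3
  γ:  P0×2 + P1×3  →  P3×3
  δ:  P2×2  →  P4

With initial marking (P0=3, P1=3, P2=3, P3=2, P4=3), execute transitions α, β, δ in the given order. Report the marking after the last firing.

step 1: fire α:  (P0=3, P1=3, P2=3, P3=2, P4=3) → (P0=0, P1=3, P2=3, P3=4, P4=6)
step 2: fire β:  (P0=0, P1=3, P2=3, P3=4, P4=6) → (P0=0, P1=4, P2=4, P3=1, P4=6)
step 3: fire δ:  (P0=0, P1=4, P2=4, P3=1, P4=6) → (P0=0, P1=4, P2=2, P3=1, P4=7)

(P0=0, P1=4, P2=2, P3=1, P4=7)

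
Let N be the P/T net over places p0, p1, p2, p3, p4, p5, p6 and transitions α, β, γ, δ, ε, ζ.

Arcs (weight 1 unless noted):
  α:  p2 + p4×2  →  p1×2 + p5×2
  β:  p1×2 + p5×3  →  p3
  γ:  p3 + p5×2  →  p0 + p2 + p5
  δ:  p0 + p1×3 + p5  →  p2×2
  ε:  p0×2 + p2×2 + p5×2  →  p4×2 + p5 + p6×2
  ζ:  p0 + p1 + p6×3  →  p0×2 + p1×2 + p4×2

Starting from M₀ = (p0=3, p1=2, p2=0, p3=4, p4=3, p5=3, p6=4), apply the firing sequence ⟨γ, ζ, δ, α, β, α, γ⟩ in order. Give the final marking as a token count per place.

step 1: fire γ:  (p0=3, p1=2, p2=0, p3=4, p4=3, p5=3, p6=4) → (p0=4, p1=2, p2=1, p3=3, p4=3, p5=2, p6=4)
step 2: fire ζ:  (p0=4, p1=2, p2=1, p3=3, p4=3, p5=2, p6=4) → (p0=5, p1=3, p2=1, p3=3, p4=5, p5=2, p6=1)
step 3: fire δ:  (p0=5, p1=3, p2=1, p3=3, p4=5, p5=2, p6=1) → (p0=4, p1=0, p2=3, p3=3, p4=5, p5=1, p6=1)
step 4: fire α:  (p0=4, p1=0, p2=3, p3=3, p4=5, p5=1, p6=1) → (p0=4, p1=2, p2=2, p3=3, p4=3, p5=3, p6=1)
step 5: fire β:  (p0=4, p1=2, p2=2, p3=3, p4=3, p5=3, p6=1) → (p0=4, p1=0, p2=2, p3=4, p4=3, p5=0, p6=1)
step 6: fire α:  (p0=4, p1=0, p2=2, p3=4, p4=3, p5=0, p6=1) → (p0=4, p1=2, p2=1, p3=4, p4=1, p5=2, p6=1)
step 7: fire γ:  (p0=4, p1=2, p2=1, p3=4, p4=1, p5=2, p6=1) → (p0=5, p1=2, p2=2, p3=3, p4=1, p5=1, p6=1)

(p0=5, p1=2, p2=2, p3=3, p4=1, p5=1, p6=1)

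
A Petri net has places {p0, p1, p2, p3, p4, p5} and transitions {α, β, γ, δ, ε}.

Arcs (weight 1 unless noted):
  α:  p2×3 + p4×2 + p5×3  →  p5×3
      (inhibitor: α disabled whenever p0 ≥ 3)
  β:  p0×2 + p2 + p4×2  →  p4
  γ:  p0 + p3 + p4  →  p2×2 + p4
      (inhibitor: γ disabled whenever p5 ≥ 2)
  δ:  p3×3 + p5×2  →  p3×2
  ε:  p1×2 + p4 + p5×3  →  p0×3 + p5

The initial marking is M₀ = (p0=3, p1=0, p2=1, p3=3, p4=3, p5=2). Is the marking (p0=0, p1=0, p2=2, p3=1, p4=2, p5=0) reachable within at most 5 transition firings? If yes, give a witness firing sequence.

step 1: fire β:  (p0=3, p1=0, p2=1, p3=3, p4=3, p5=2) → (p0=1, p1=0, p2=0, p3=3, p4=2, p5=2)
step 2: fire δ:  (p0=1, p1=0, p2=0, p3=3, p4=2, p5=2) → (p0=1, p1=0, p2=0, p3=2, p4=2, p5=0)
step 3: fire γ:  (p0=1, p1=0, p2=0, p3=2, p4=2, p5=0) → (p0=0, p1=0, p2=2, p3=1, p4=2, p5=0)

YES — reachable via ⟨β, δ, γ⟩ (3 firings)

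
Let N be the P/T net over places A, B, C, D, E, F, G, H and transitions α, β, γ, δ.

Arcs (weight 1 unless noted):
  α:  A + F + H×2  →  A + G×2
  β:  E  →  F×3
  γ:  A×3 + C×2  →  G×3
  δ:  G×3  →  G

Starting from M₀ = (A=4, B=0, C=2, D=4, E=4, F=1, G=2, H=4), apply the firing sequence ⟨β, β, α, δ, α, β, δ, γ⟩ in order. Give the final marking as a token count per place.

step 1: fire β:  (A=4, B=0, C=2, D=4, E=4, F=1, G=2, H=4) → (A=4, B=0, C=2, D=4, E=3, F=4, G=2, H=4)
step 2: fire β:  (A=4, B=0, C=2, D=4, E=3, F=4, G=2, H=4) → (A=4, B=0, C=2, D=4, E=2, F=7, G=2, H=4)
step 3: fire α:  (A=4, B=0, C=2, D=4, E=2, F=7, G=2, H=4) → (A=4, B=0, C=2, D=4, E=2, F=6, G=4, H=2)
step 4: fire δ:  (A=4, B=0, C=2, D=4, E=2, F=6, G=4, H=2) → (A=4, B=0, C=2, D=4, E=2, F=6, G=2, H=2)
step 5: fire α:  (A=4, B=0, C=2, D=4, E=2, F=6, G=2, H=2) → (A=4, B=0, C=2, D=4, E=2, F=5, G=4, H=0)
step 6: fire β:  (A=4, B=0, C=2, D=4, E=2, F=5, G=4, H=0) → (A=4, B=0, C=2, D=4, E=1, F=8, G=4, H=0)
step 7: fire δ:  (A=4, B=0, C=2, D=4, E=1, F=8, G=4, H=0) → (A=4, B=0, C=2, D=4, E=1, F=8, G=2, H=0)
step 8: fire γ:  (A=4, B=0, C=2, D=4, E=1, F=8, G=2, H=0) → (A=1, B=0, C=0, D=4, E=1, F=8, G=5, H=0)

(A=1, B=0, C=0, D=4, E=1, F=8, G=5, H=0)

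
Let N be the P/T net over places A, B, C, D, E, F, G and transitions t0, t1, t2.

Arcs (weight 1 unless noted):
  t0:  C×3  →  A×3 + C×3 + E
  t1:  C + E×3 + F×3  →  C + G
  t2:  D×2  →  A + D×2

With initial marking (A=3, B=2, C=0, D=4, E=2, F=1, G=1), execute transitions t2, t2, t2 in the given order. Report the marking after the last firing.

(A=6, B=2, C=0, D=4, E=2, F=1, G=1)

step 1: fire t2:  (A=3, B=2, C=0, D=4, E=2, F=1, G=1) → (A=4, B=2, C=0, D=4, E=2, F=1, G=1)
step 2: fire t2:  (A=4, B=2, C=0, D=4, E=2, F=1, G=1) → (A=5, B=2, C=0, D=4, E=2, F=1, G=1)
step 3: fire t2:  (A=5, B=2, C=0, D=4, E=2, F=1, G=1) → (A=6, B=2, C=0, D=4, E=2, F=1, G=1)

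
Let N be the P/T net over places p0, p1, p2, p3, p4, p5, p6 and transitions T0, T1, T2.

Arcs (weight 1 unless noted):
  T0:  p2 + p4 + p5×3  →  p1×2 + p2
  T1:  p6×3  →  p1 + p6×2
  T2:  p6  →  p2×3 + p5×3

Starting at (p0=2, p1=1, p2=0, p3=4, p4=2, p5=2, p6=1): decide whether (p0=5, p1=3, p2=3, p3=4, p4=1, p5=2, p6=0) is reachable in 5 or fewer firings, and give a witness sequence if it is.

NO — not reachable within 5 firings

depth 0: 1 marking
depth 1: 2 markings reached so far
depth 2: 3 markings reached so far
depth 3: 3 markings reached so far
(frontier empty at depth 3; search complete)
target is not among the 3 markings reachable within 5 steps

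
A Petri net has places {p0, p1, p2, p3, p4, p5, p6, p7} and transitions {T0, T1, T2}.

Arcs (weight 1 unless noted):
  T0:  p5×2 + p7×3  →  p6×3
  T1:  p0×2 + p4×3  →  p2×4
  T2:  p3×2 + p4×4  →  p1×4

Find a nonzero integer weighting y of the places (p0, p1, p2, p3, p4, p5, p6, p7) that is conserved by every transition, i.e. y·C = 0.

Incidence matrix C (rows=places, cols=transitions):
       T0   T1   T2
   p0   0   -2    0
   p1   0    0    4
   p2   0    4    0
   p3   0    0   -2
   p4   0   -3   -4
   p5  -2    0    0
   p6   3    0    0
   p7  -3    0    0

Candidate y = [2, 0, 1, 0, 0, 0, 0, 0]; check y·C column-wise:
  col T0: 2·0 + 1·0 + 0·-2 + 0·3 + 0·-3 = 0
  col T1: 2·-2 + 1·4 + 0·-3 = 0
  col T2: 2·0 + 0·4 + 1·0 + 0·-2 + 0·-4 = 0

y = (p0:2, p1:0, p2:1, p3:0, p4:0, p5:0, p6:0, p7:0)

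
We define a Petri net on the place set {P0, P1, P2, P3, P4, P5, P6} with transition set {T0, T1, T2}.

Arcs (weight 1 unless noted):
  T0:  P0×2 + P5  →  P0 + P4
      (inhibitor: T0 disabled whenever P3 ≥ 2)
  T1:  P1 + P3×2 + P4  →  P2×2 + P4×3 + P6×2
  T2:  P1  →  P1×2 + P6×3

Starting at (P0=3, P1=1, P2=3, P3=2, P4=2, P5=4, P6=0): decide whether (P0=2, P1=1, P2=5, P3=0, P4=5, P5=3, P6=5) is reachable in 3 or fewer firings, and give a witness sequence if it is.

step 1: fire T2:  (P0=3, P1=1, P2=3, P3=2, P4=2, P5=4, P6=0) → (P0=3, P1=2, P2=3, P3=2, P4=2, P5=4, P6=3)
step 2: fire T1:  (P0=3, P1=2, P2=3, P3=2, P4=2, P5=4, P6=3) → (P0=3, P1=1, P2=5, P3=0, P4=4, P5=4, P6=5)
step 3: fire T0:  (P0=3, P1=1, P2=5, P3=0, P4=4, P5=4, P6=5) → (P0=2, P1=1, P2=5, P3=0, P4=5, P5=3, P6=5)

YES — reachable via ⟨T2, T1, T0⟩ (3 firings)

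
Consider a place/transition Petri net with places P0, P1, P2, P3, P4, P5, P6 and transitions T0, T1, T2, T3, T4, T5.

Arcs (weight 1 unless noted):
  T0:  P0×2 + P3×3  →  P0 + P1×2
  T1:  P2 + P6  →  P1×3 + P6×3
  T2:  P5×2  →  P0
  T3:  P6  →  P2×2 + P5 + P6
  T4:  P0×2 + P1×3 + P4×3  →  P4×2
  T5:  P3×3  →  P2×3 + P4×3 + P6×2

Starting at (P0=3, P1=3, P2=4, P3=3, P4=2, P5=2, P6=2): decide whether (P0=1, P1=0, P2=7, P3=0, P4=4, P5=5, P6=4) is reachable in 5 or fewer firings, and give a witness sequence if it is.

depth 0: 1 marking
depth 1: 6 markings reached so far
depth 2: 18 markings reached so far
depth 3: 38 markings reached so far
depth 4: 67 markings reached so far
depth 5: 107 markings reached so far
target is not among the 107 markings reachable within 5 steps

NO — not reachable within 5 firings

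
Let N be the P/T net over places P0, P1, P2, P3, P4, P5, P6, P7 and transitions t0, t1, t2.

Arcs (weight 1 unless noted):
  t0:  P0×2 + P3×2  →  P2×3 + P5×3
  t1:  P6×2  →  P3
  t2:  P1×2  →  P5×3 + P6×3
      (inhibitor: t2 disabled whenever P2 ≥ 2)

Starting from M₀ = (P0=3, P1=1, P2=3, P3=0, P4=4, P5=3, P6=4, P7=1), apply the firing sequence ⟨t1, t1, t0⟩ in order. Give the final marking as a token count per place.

(P0=1, P1=1, P2=6, P3=0, P4=4, P5=6, P6=0, P7=1)

step 1: fire t1:  (P0=3, P1=1, P2=3, P3=0, P4=4, P5=3, P6=4, P7=1) → (P0=3, P1=1, P2=3, P3=1, P4=4, P5=3, P6=2, P7=1)
step 2: fire t1:  (P0=3, P1=1, P2=3, P3=1, P4=4, P5=3, P6=2, P7=1) → (P0=3, P1=1, P2=3, P3=2, P4=4, P5=3, P6=0, P7=1)
step 3: fire t0:  (P0=3, P1=1, P2=3, P3=2, P4=4, P5=3, P6=0, P7=1) → (P0=1, P1=1, P2=6, P3=0, P4=4, P5=6, P6=0, P7=1)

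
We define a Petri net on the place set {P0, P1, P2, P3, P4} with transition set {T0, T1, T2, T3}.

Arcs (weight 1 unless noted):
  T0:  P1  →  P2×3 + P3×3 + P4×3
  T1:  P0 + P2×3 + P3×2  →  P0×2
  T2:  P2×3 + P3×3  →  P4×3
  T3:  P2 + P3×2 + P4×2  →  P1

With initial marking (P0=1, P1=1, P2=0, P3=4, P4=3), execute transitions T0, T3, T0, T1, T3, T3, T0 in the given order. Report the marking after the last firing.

step 1: fire T0:  (P0=1, P1=1, P2=0, P3=4, P4=3) → (P0=1, P1=0, P2=3, P3=7, P4=6)
step 2: fire T3:  (P0=1, P1=0, P2=3, P3=7, P4=6) → (P0=1, P1=1, P2=2, P3=5, P4=4)
step 3: fire T0:  (P0=1, P1=1, P2=2, P3=5, P4=4) → (P0=1, P1=0, P2=5, P3=8, P4=7)
step 4: fire T1:  (P0=1, P1=0, P2=5, P3=8, P4=7) → (P0=2, P1=0, P2=2, P3=6, P4=7)
step 5: fire T3:  (P0=2, P1=0, P2=2, P3=6, P4=7) → (P0=2, P1=1, P2=1, P3=4, P4=5)
step 6: fire T3:  (P0=2, P1=1, P2=1, P3=4, P4=5) → (P0=2, P1=2, P2=0, P3=2, P4=3)
step 7: fire T0:  (P0=2, P1=2, P2=0, P3=2, P4=3) → (P0=2, P1=1, P2=3, P3=5, P4=6)

(P0=2, P1=1, P2=3, P3=5, P4=6)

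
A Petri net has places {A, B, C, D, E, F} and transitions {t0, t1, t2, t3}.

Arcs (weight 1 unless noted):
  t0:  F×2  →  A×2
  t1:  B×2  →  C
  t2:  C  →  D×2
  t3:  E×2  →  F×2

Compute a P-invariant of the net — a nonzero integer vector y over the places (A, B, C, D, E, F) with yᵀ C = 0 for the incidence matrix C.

y = (A:0, B:1, C:2, D:1, E:0, F:0)

Incidence matrix C (rows=places, cols=transitions):
       t0   t1   t2   t3
    A   2    0    0    0
    B   0   -2    0    0
    C   0    1   -1    0
    D   0    0    2    0
    E   0    0    0   -2
    F  -2    0    0    2

Candidate y = [0, 1, 2, 1, 0, 0]; check y·C column-wise:
  col t0: 0·2 + 1·0 + 2·0 + 1·0 + 0·-2 = 0
  col t1: 1·-2 + 2·1 + 1·0 = 0
  col t2: 1·0 + 2·-1 + 1·2 = 0
  col t3: 1·0 + 2·0 + 1·0 + 0·-2 + 0·2 = 0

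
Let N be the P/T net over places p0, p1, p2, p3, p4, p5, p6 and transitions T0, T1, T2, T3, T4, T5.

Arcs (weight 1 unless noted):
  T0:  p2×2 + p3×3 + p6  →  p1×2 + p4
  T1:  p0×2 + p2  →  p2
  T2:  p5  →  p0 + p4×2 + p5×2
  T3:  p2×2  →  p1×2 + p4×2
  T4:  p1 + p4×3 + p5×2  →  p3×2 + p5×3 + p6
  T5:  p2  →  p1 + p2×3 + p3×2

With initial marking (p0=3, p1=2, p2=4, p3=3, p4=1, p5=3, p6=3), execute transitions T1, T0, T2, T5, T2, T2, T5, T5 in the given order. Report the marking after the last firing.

step 1: fire T1:  (p0=3, p1=2, p2=4, p3=3, p4=1, p5=3, p6=3) → (p0=1, p1=2, p2=4, p3=3, p4=1, p5=3, p6=3)
step 2: fire T0:  (p0=1, p1=2, p2=4, p3=3, p4=1, p5=3, p6=3) → (p0=1, p1=4, p2=2, p3=0, p4=2, p5=3, p6=2)
step 3: fire T2:  (p0=1, p1=4, p2=2, p3=0, p4=2, p5=3, p6=2) → (p0=2, p1=4, p2=2, p3=0, p4=4, p5=4, p6=2)
step 4: fire T5:  (p0=2, p1=4, p2=2, p3=0, p4=4, p5=4, p6=2) → (p0=2, p1=5, p2=4, p3=2, p4=4, p5=4, p6=2)
step 5: fire T2:  (p0=2, p1=5, p2=4, p3=2, p4=4, p5=4, p6=2) → (p0=3, p1=5, p2=4, p3=2, p4=6, p5=5, p6=2)
step 6: fire T2:  (p0=3, p1=5, p2=4, p3=2, p4=6, p5=5, p6=2) → (p0=4, p1=5, p2=4, p3=2, p4=8, p5=6, p6=2)
step 7: fire T5:  (p0=4, p1=5, p2=4, p3=2, p4=8, p5=6, p6=2) → (p0=4, p1=6, p2=6, p3=4, p4=8, p5=6, p6=2)
step 8: fire T5:  (p0=4, p1=6, p2=6, p3=4, p4=8, p5=6, p6=2) → (p0=4, p1=7, p2=8, p3=6, p4=8, p5=6, p6=2)

(p0=4, p1=7, p2=8, p3=6, p4=8, p5=6, p6=2)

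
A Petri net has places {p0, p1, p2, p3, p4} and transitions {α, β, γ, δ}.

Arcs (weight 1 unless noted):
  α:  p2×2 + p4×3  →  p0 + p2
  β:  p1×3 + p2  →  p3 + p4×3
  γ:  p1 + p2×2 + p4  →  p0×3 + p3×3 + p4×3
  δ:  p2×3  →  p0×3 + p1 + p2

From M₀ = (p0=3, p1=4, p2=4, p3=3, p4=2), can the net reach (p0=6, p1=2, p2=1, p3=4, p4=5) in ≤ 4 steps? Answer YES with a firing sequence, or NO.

step 1: fire β:  (p0=3, p1=4, p2=4, p3=3, p4=2) → (p0=3, p1=1, p2=3, p3=4, p4=5)
step 2: fire δ:  (p0=3, p1=1, p2=3, p3=4, p4=5) → (p0=6, p1=2, p2=1, p3=4, p4=5)

YES — reachable via ⟨β, δ⟩ (2 firings)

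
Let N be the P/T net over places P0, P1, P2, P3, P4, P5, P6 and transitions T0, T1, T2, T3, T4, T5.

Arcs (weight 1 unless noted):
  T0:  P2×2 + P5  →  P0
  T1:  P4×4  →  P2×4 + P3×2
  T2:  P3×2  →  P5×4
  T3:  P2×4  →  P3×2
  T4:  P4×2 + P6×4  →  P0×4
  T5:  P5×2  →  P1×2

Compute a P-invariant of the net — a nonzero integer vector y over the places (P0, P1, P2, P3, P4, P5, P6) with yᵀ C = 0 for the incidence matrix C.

Incidence matrix C (rows=places, cols=transitions):
       T0   T1   T2   T3   T4   T5
   P0   1    0    0    0    4    0
   P1   0    0    0    0    0    2
   P2  -2    4    0   -4    0    0
   P3   0    2   -2    2    0    0
   P4   0   -4    0    0   -2    0
   P5  -1    0    4    0    0   -2
   P6   0    0    0    0   -4    0

Candidate y = [3, 1, 1, 2, 2, 1, 2]; check y·C column-wise:
  col T0: 3·1 + 1·0 + 1·-2 + 2·0 + 2·0 + 1·-1 + 2·0 = 0
  col T1: 3·0 + 1·0 + 1·4 + 2·2 + 2·-4 + 1·0 + 2·0 = 0
  col T2: 3·0 + 1·0 + 1·0 + 2·-2 + 2·0 + 1·4 + 2·0 = 0
  col T3: 3·0 + 1·0 + 1·-4 + 2·2 + 2·0 + 1·0 + 2·0 = 0
  col T4: 3·4 + 1·0 + 1·0 + 2·0 + 2·-2 + 1·0 + 2·-4 = 0
  col T5: 3·0 + 1·2 + 1·0 + 2·0 + 2·0 + 1·-2 + 2·0 = 0

y = (P0:3, P1:1, P2:1, P3:2, P4:2, P5:1, P6:2)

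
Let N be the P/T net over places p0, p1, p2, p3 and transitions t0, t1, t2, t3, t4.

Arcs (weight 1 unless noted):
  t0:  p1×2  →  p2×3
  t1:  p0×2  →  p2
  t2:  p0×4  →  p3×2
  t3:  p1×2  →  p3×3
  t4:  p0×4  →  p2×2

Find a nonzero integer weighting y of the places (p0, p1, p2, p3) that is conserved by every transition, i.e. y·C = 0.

y = (p0:1, p1:3, p2:2, p3:2)

Incidence matrix C (rows=places, cols=transitions):
       t0   t1   t2   t3   t4
   p0   0   -2   -4    0   -4
   p1  -2    0    0   -2    0
   p2   3    1    0    0    2
   p3   0    0    2    3    0

Candidate y = [1, 3, 2, 2]; check y·C column-wise:
  col t0: 1·0 + 3·-2 + 2·3 + 2·0 = 0
  col t1: 1·-2 + 3·0 + 2·1 + 2·0 = 0
  col t2: 1·-4 + 3·0 + 2·0 + 2·2 = 0
  col t3: 1·0 + 3·-2 + 2·0 + 2·3 = 0
  col t4: 1·-4 + 3·0 + 2·2 + 2·0 = 0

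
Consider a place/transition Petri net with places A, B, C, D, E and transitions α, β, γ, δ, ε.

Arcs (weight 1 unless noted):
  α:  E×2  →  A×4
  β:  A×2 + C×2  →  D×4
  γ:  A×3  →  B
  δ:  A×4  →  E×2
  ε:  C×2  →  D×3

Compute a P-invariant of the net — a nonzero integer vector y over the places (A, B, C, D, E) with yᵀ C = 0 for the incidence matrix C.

y = (A:1, B:3, C:3, D:2, E:2)

Incidence matrix C (rows=places, cols=transitions):
        α    β    γ    δ    ε
    A   4   -2   -3   -4    0
    B   0    0    1    0    0
    C   0   -2    0    0   -2
    D   0    4    0    0    3
    E  -2    0    0    2    0

Candidate y = [1, 3, 3, 2, 2]; check y·C column-wise:
  col α: 1·4 + 3·0 + 3·0 + 2·0 + 2·-2 = 0
  col β: 1·-2 + 3·0 + 3·-2 + 2·4 + 2·0 = 0
  col γ: 1·-3 + 3·1 + 3·0 + 2·0 + 2·0 = 0
  col δ: 1·-4 + 3·0 + 3·0 + 2·0 + 2·2 = 0
  col ε: 1·0 + 3·0 + 3·-2 + 2·3 + 2·0 = 0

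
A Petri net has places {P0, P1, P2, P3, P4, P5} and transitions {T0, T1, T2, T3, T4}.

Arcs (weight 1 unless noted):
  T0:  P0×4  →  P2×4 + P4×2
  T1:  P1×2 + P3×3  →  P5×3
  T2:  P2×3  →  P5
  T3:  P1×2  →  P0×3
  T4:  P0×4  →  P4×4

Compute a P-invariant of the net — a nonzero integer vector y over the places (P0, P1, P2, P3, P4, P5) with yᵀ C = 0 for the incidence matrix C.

y = (P0:2, P1:3, P2:1, P3:1, P4:2, P5:3)

Incidence matrix C (rows=places, cols=transitions):
       T0   T1   T2   T3   T4
   P0  -4    0    0    3   -4
   P1   0   -2    0   -2    0
   P2   4    0   -3    0    0
   P3   0   -3    0    0    0
   P4   2    0    0    0    4
   P5   0    3    1    0    0

Candidate y = [2, 3, 1, 1, 2, 3]; check y·C column-wise:
  col T0: 2·-4 + 3·0 + 1·4 + 1·0 + 2·2 + 3·0 = 0
  col T1: 2·0 + 3·-2 + 1·0 + 1·-3 + 2·0 + 3·3 = 0
  col T2: 2·0 + 3·0 + 1·-3 + 1·0 + 2·0 + 3·1 = 0
  col T3: 2·3 + 3·-2 + 1·0 + 1·0 + 2·0 + 3·0 = 0
  col T4: 2·-4 + 3·0 + 1·0 + 1·0 + 2·4 + 3·0 = 0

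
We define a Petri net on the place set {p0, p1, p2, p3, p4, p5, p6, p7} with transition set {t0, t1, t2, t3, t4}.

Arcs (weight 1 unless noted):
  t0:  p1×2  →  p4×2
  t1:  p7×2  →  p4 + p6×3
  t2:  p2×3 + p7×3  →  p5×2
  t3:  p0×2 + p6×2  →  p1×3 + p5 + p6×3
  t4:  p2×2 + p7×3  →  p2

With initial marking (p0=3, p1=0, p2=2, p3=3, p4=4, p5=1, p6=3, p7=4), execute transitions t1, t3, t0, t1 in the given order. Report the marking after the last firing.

(p0=1, p1=1, p2=2, p3=3, p4=8, p5=2, p6=10, p7=0)

step 1: fire t1:  (p0=3, p1=0, p2=2, p3=3, p4=4, p5=1, p6=3, p7=4) → (p0=3, p1=0, p2=2, p3=3, p4=5, p5=1, p6=6, p7=2)
step 2: fire t3:  (p0=3, p1=0, p2=2, p3=3, p4=5, p5=1, p6=6, p7=2) → (p0=1, p1=3, p2=2, p3=3, p4=5, p5=2, p6=7, p7=2)
step 3: fire t0:  (p0=1, p1=3, p2=2, p3=3, p4=5, p5=2, p6=7, p7=2) → (p0=1, p1=1, p2=2, p3=3, p4=7, p5=2, p6=7, p7=2)
step 4: fire t1:  (p0=1, p1=1, p2=2, p3=3, p4=7, p5=2, p6=7, p7=2) → (p0=1, p1=1, p2=2, p3=3, p4=8, p5=2, p6=10, p7=0)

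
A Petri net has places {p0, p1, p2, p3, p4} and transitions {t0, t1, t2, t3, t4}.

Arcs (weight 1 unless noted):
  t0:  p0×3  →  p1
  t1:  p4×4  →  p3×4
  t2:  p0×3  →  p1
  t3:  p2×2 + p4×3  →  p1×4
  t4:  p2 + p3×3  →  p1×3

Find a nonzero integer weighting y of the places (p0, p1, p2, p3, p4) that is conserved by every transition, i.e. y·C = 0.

Incidence matrix C (rows=places, cols=transitions):
       t0   t1   t2   t3   t4
   p0  -3    0   -3    0    0
   p1   1    0    1    4    3
   p2   0    0    0   -2   -1
   p3   0    4    0    0   -3
   p4   0   -4    0   -3    0

Candidate y = [1, 3, 3, 2, 2]; check y·C column-wise:
  col t0: 1·-3 + 3·1 + 3·0 + 2·0 + 2·0 = 0
  col t1: 1·0 + 3·0 + 3·0 + 2·4 + 2·-4 = 0
  col t2: 1·-3 + 3·1 + 3·0 + 2·0 + 2·0 = 0
  col t3: 1·0 + 3·4 + 3·-2 + 2·0 + 2·-3 = 0
  col t4: 1·0 + 3·3 + 3·-1 + 2·-3 + 2·0 = 0

y = (p0:1, p1:3, p2:3, p3:2, p4:2)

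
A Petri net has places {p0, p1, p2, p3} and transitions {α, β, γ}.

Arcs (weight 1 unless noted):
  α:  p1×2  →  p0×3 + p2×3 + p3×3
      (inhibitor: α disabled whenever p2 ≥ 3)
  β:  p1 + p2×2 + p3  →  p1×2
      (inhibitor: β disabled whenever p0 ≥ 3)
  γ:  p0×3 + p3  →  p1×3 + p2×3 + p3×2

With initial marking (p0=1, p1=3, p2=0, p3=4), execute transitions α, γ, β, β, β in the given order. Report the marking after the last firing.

(p0=1, p1=7, p2=0, p3=5)

step 1: fire α:  (p0=1, p1=3, p2=0, p3=4) → (p0=4, p1=1, p2=3, p3=7)
step 2: fire γ:  (p0=4, p1=1, p2=3, p3=7) → (p0=1, p1=4, p2=6, p3=8)
step 3: fire β:  (p0=1, p1=4, p2=6, p3=8) → (p0=1, p1=5, p2=4, p3=7)
step 4: fire β:  (p0=1, p1=5, p2=4, p3=7) → (p0=1, p1=6, p2=2, p3=6)
step 5: fire β:  (p0=1, p1=6, p2=2, p3=6) → (p0=1, p1=7, p2=0, p3=5)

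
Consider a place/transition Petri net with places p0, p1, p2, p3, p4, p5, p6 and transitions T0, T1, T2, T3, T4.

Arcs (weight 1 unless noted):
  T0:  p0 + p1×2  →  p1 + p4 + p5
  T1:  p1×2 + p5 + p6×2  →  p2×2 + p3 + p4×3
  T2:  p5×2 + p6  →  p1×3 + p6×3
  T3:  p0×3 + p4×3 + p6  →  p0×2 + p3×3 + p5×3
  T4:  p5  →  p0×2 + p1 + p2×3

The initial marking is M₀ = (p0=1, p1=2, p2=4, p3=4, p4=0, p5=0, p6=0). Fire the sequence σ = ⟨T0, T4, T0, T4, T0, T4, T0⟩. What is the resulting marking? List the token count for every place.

(p0=3, p1=1, p2=13, p3=4, p4=4, p5=1, p6=0)

step 1: fire T0:  (p0=1, p1=2, p2=4, p3=4, p4=0, p5=0, p6=0) → (p0=0, p1=1, p2=4, p3=4, p4=1, p5=1, p6=0)
step 2: fire T4:  (p0=0, p1=1, p2=4, p3=4, p4=1, p5=1, p6=0) → (p0=2, p1=2, p2=7, p3=4, p4=1, p5=0, p6=0)
step 3: fire T0:  (p0=2, p1=2, p2=7, p3=4, p4=1, p5=0, p6=0) → (p0=1, p1=1, p2=7, p3=4, p4=2, p5=1, p6=0)
step 4: fire T4:  (p0=1, p1=1, p2=7, p3=4, p4=2, p5=1, p6=0) → (p0=3, p1=2, p2=10, p3=4, p4=2, p5=0, p6=0)
step 5: fire T0:  (p0=3, p1=2, p2=10, p3=4, p4=2, p5=0, p6=0) → (p0=2, p1=1, p2=10, p3=4, p4=3, p5=1, p6=0)
step 6: fire T4:  (p0=2, p1=1, p2=10, p3=4, p4=3, p5=1, p6=0) → (p0=4, p1=2, p2=13, p3=4, p4=3, p5=0, p6=0)
step 7: fire T0:  (p0=4, p1=2, p2=13, p3=4, p4=3, p5=0, p6=0) → (p0=3, p1=1, p2=13, p3=4, p4=4, p5=1, p6=0)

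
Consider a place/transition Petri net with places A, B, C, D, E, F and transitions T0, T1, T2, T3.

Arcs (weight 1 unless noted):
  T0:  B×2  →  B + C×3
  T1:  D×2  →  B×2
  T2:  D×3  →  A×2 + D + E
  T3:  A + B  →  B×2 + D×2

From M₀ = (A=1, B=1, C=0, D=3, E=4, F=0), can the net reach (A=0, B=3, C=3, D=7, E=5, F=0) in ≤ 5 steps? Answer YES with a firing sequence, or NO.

step 1: fire T2:  (A=1, B=1, C=0, D=3, E=4, F=0) → (A=3, B=1, C=0, D=1, E=5, F=0)
step 2: fire T3:  (A=3, B=1, C=0, D=1, E=5, F=0) → (A=2, B=2, C=0, D=3, E=5, F=0)
step 3: fire T0:  (A=2, B=2, C=0, D=3, E=5, F=0) → (A=2, B=1, C=3, D=3, E=5, F=0)
step 4: fire T3:  (A=2, B=1, C=3, D=3, E=5, F=0) → (A=1, B=2, C=3, D=5, E=5, F=0)
step 5: fire T3:  (A=1, B=2, C=3, D=5, E=5, F=0) → (A=0, B=3, C=3, D=7, E=5, F=0)

YES — reachable via ⟨T2, T3, T0, T3, T3⟩ (5 firings)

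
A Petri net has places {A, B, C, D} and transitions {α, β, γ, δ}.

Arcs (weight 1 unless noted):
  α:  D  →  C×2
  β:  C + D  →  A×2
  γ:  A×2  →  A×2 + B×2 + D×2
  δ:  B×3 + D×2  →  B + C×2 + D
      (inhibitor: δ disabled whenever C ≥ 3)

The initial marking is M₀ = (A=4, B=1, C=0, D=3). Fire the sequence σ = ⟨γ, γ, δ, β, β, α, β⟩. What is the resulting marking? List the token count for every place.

step 1: fire γ:  (A=4, B=1, C=0, D=3) → (A=4, B=3, C=0, D=5)
step 2: fire γ:  (A=4, B=3, C=0, D=5) → (A=4, B=5, C=0, D=7)
step 3: fire δ:  (A=4, B=5, C=0, D=7) → (A=4, B=3, C=2, D=6)
step 4: fire β:  (A=4, B=3, C=2, D=6) → (A=6, B=3, C=1, D=5)
step 5: fire β:  (A=6, B=3, C=1, D=5) → (A=8, B=3, C=0, D=4)
step 6: fire α:  (A=8, B=3, C=0, D=4) → (A=8, B=3, C=2, D=3)
step 7: fire β:  (A=8, B=3, C=2, D=3) → (A=10, B=3, C=1, D=2)

(A=10, B=3, C=1, D=2)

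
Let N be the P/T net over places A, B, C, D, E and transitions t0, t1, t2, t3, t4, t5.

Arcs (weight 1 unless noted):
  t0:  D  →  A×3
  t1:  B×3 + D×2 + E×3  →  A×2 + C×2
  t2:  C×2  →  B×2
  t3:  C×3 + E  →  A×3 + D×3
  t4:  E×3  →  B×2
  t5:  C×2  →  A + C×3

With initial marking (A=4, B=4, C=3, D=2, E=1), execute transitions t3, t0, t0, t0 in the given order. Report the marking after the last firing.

(A=16, B=4, C=0, D=2, E=0)

step 1: fire t3:  (A=4, B=4, C=3, D=2, E=1) → (A=7, B=4, C=0, D=5, E=0)
step 2: fire t0:  (A=7, B=4, C=0, D=5, E=0) → (A=10, B=4, C=0, D=4, E=0)
step 3: fire t0:  (A=10, B=4, C=0, D=4, E=0) → (A=13, B=4, C=0, D=3, E=0)
step 4: fire t0:  (A=13, B=4, C=0, D=3, E=0) → (A=16, B=4, C=0, D=2, E=0)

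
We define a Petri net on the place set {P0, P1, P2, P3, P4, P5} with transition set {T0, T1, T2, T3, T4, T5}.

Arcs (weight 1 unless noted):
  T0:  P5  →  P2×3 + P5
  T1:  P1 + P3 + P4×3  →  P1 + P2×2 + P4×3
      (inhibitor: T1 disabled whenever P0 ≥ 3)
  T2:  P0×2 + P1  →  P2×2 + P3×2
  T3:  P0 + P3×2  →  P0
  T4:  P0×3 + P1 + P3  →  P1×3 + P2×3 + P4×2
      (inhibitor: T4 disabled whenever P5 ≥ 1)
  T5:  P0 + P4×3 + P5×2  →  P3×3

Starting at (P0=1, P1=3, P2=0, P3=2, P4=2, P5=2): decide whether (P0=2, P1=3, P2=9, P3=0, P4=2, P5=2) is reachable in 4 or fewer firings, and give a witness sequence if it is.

depth 0: 1 marking
depth 1: 3 markings reached so far
depth 2: 5 markings reached so far
depth 3: 7 markings reached so far
depth 4: 9 markings reached so far
target is not among the 9 markings reachable within 4 steps

NO — not reachable within 4 firings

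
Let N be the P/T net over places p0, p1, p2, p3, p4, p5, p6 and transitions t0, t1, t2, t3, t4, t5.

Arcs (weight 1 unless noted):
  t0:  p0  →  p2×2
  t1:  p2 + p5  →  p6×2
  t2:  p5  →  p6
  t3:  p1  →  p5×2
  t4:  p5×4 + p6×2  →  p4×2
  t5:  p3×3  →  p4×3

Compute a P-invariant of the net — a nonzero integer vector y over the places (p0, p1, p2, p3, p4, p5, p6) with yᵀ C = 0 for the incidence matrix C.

Incidence matrix C (rows=places, cols=transitions):
       t0   t1   t2   t3   t4   t5
   p0  -1    0    0    0    0    0
   p1   0    0    0   -1    0    0
   p2   2   -1    0    0    0    0
   p3   0    0    0    0    0   -3
   p4   0    0    0    0    2    3
   p5   0   -1   -1    2   -4    0
   p6   0    2    1    0   -2    0

Candidate y = [2, 2, 1, 3, 3, 1, 1]; check y·C column-wise:
  col t0: 2·-1 + 2·0 + 1·2 + 3·0 + 3·0 + 1·0 + 1·0 = 0
  col t1: 2·0 + 2·0 + 1·-1 + 3·0 + 3·0 + 1·-1 + 1·2 = 0
  col t2: 2·0 + 2·0 + 1·0 + 3·0 + 3·0 + 1·-1 + 1·1 = 0
  col t3: 2·0 + 2·-1 + 1·0 + 3·0 + 3·0 + 1·2 + 1·0 = 0
  col t4: 2·0 + 2·0 + 1·0 + 3·0 + 3·2 + 1·-4 + 1·-2 = 0
  col t5: 2·0 + 2·0 + 1·0 + 3·-3 + 3·3 + 1·0 + 1·0 = 0

y = (p0:2, p1:2, p2:1, p3:3, p4:3, p5:1, p6:1)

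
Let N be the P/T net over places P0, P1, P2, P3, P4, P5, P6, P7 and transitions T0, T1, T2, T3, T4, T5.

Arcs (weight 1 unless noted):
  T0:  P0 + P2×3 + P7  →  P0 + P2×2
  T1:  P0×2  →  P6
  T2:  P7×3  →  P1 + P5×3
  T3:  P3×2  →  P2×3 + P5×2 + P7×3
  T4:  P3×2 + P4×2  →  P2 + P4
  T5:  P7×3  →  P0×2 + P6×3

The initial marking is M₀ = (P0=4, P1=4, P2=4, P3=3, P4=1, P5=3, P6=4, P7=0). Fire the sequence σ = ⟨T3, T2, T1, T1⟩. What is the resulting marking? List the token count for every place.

(P0=0, P1=5, P2=7, P3=1, P4=1, P5=8, P6=6, P7=0)

step 1: fire T3:  (P0=4, P1=4, P2=4, P3=3, P4=1, P5=3, P6=4, P7=0) → (P0=4, P1=4, P2=7, P3=1, P4=1, P5=5, P6=4, P7=3)
step 2: fire T2:  (P0=4, P1=4, P2=7, P3=1, P4=1, P5=5, P6=4, P7=3) → (P0=4, P1=5, P2=7, P3=1, P4=1, P5=8, P6=4, P7=0)
step 3: fire T1:  (P0=4, P1=5, P2=7, P3=1, P4=1, P5=8, P6=4, P7=0) → (P0=2, P1=5, P2=7, P3=1, P4=1, P5=8, P6=5, P7=0)
step 4: fire T1:  (P0=2, P1=5, P2=7, P3=1, P4=1, P5=8, P6=5, P7=0) → (P0=0, P1=5, P2=7, P3=1, P4=1, P5=8, P6=6, P7=0)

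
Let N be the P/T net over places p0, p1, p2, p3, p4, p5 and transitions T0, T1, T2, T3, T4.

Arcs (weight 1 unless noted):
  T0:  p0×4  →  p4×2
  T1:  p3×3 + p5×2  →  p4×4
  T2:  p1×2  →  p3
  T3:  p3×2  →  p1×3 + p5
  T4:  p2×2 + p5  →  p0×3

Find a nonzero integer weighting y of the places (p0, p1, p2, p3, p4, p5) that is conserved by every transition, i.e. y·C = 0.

y = (p0:1, p1:1, p2:1, p3:2, p4:2, p5:1)

Incidence matrix C (rows=places, cols=transitions):
       T0   T1   T2   T3   T4
   p0  -4    0    0    0    3
   p1   0    0   -2    3    0
   p2   0    0    0    0   -2
   p3   0   -3    1   -2    0
   p4   2    4    0    0    0
   p5   0   -2    0    1   -1

Candidate y = [1, 1, 1, 2, 2, 1]; check y·C column-wise:
  col T0: 1·-4 + 1·0 + 1·0 + 2·0 + 2·2 + 1·0 = 0
  col T1: 1·0 + 1·0 + 1·0 + 2·-3 + 2·4 + 1·-2 = 0
  col T2: 1·0 + 1·-2 + 1·0 + 2·1 + 2·0 + 1·0 = 0
  col T3: 1·0 + 1·3 + 1·0 + 2·-2 + 2·0 + 1·1 = 0
  col T4: 1·3 + 1·0 + 1·-2 + 2·0 + 2·0 + 1·-1 = 0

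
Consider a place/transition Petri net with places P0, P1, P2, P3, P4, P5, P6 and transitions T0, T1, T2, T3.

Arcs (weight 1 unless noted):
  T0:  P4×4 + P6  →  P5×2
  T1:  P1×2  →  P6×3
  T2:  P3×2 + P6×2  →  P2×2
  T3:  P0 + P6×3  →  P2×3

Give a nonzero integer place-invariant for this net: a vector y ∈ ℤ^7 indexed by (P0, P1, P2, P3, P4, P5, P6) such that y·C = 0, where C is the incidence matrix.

Incidence matrix C (rows=places, cols=transitions):
       T0   T1   T2   T3
   P0   0    0    0   -1
   P1   0   -2    0    0
   P2   0    0    2    3
   P3   0    0   -2    0
   P4  -4    0    0    0
   P5   2    0    0    0
   P6  -1    3   -2   -3

Candidate y = [3, 0, 1, 1, 0, 0, 0]; check y·C column-wise:
  col T0: 3·0 + 1·0 + 1·0 + 0·-4 + 0·2 + 0·-1 = 0
  col T1: 3·0 + 0·-2 + 1·0 + 1·0 + 0·3 = 0
  col T2: 3·0 + 1·2 + 1·-2 + 0·-2 = 0
  col T3: 3·-1 + 1·3 + 1·0 + 0·-3 = 0

y = (P0:3, P1:0, P2:1, P3:1, P4:0, P5:0, P6:0)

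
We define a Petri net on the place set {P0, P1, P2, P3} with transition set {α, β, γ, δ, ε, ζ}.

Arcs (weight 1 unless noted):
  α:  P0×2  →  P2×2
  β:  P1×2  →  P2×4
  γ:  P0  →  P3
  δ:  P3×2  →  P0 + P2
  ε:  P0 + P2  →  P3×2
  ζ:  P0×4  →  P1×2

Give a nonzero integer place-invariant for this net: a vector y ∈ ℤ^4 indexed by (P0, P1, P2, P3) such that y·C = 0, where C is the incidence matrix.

y = (P0:1, P1:2, P2:1, P3:1)

Incidence matrix C (rows=places, cols=transitions):
        α    β    γ    δ    ε    ζ
   P0  -2    0   -1    1   -1   -4
   P1   0   -2    0    0    0    2
   P2   2    4    0    1   -1    0
   P3   0    0    1   -2    2    0

Candidate y = [1, 2, 1, 1]; check y·C column-wise:
  col α: 1·-2 + 2·0 + 1·2 + 1·0 = 0
  col β: 1·0 + 2·-2 + 1·4 + 1·0 = 0
  col γ: 1·-1 + 2·0 + 1·0 + 1·1 = 0
  col δ: 1·1 + 2·0 + 1·1 + 1·-2 = 0
  col ε: 1·-1 + 2·0 + 1·-1 + 1·2 = 0
  col ζ: 1·-4 + 2·2 + 1·0 + 1·0 = 0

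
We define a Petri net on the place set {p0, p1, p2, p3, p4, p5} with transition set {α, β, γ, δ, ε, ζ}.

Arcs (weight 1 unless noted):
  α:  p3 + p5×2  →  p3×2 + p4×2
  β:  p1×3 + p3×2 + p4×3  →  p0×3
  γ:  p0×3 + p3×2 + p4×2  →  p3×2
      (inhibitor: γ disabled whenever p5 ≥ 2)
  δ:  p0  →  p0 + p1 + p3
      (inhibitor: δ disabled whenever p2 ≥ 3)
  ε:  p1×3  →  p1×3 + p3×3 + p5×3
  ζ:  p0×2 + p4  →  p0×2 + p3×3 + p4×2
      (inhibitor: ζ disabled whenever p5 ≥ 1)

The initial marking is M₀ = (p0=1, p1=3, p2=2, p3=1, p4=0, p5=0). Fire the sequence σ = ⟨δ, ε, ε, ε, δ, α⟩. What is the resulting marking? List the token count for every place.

step 1: fire δ:  (p0=1, p1=3, p2=2, p3=1, p4=0, p5=0) → (p0=1, p1=4, p2=2, p3=2, p4=0, p5=0)
step 2: fire ε:  (p0=1, p1=4, p2=2, p3=2, p4=0, p5=0) → (p0=1, p1=4, p2=2, p3=5, p4=0, p5=3)
step 3: fire ε:  (p0=1, p1=4, p2=2, p3=5, p4=0, p5=3) → (p0=1, p1=4, p2=2, p3=8, p4=0, p5=6)
step 4: fire ε:  (p0=1, p1=4, p2=2, p3=8, p4=0, p5=6) → (p0=1, p1=4, p2=2, p3=11, p4=0, p5=9)
step 5: fire δ:  (p0=1, p1=4, p2=2, p3=11, p4=0, p5=9) → (p0=1, p1=5, p2=2, p3=12, p4=0, p5=9)
step 6: fire α:  (p0=1, p1=5, p2=2, p3=12, p4=0, p5=9) → (p0=1, p1=5, p2=2, p3=13, p4=2, p5=7)

(p0=1, p1=5, p2=2, p3=13, p4=2, p5=7)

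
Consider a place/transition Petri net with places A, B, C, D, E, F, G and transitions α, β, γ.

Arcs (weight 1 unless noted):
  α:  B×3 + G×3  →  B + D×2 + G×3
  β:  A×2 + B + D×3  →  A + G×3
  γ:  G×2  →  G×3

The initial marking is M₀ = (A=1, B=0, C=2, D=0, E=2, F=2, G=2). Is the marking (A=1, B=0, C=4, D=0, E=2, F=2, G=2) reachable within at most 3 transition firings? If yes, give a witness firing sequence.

NO — not reachable within 3 firings

depth 0: 1 marking
depth 1: 2 markings reached so far
depth 2: 3 markings reached so far
depth 3: 4 markings reached so far
target is not among the 4 markings reachable within 3 steps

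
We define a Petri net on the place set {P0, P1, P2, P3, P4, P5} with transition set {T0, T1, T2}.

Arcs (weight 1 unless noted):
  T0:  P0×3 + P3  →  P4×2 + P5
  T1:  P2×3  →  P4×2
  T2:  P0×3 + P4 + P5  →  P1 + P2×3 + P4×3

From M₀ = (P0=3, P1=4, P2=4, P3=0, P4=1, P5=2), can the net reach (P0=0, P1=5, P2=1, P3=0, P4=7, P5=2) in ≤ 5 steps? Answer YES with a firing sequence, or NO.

NO — not reachable within 5 firings

depth 0: 1 marking
depth 1: 3 markings reached so far
depth 2: 4 markings reached so far
depth 3: 5 markings reached so far
depth 4: 5 markings reached so far
(frontier empty at depth 4; search complete)
target is not among the 5 markings reachable within 5 steps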